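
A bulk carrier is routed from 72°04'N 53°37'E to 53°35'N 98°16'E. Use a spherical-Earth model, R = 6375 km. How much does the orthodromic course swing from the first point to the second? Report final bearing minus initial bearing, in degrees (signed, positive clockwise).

+40.6°

At departure: θ₁ = atan2(sin Δλ cos φ₂, cos φ₁ sin φ₂ − sin φ₁ cos φ₂ cos Δλ) = 110.26°
At arrival: θ₂ = atan2(sin Δλ cos φ₁, −cos φ₂ sin φ₁ + sin φ₂ cos φ₁ cos Δλ) = 150.88°
Δθ = θ₂ − θ₁ = +40.6°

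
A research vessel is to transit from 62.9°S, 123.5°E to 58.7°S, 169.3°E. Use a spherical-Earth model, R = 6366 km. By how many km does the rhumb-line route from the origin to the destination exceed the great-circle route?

Great circle: cos σ = sin φ₁ sin φ₂ + cos φ₁ cos φ₂ cos Δλ,  σ = 0.3881 rad → d_gc = 2470.4 km
Rhumb line: Δψ = +0.1505, q = Δφ/Δψ = 0.4870, d_rh = R√(Δφ²+q²Δλ²) = 2522.0 km
Excess = 2522.0 − 2470.4 = 51.6 ≈ 52 km

52 km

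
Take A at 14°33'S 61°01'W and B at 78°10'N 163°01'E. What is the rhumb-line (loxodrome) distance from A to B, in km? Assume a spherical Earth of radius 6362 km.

14132 km

Δψ = ln[tan(π/4+φ₂/2)/tan(π/4+φ₁/2)] = +2.5236;  Δφ = +1.6182 rad,  Δλ = -2.3731 rad
q = Δφ/Δψ = 0.6412
d = R·√(Δφ² + q²Δλ²) = 6362·2.22129 = 14132 km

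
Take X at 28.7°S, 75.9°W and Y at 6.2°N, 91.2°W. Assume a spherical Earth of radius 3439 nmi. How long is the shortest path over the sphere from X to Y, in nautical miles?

2274 nmi

cos σ = sin φ₁ sin φ₂ + cos φ₁ cos φ₂ cos Δλ
      = sin(-28.70°)sin(6.20°) + cos(-28.70°)cos(6.20°)cos(-15.30°) = 0.7892
σ = 37.885° → d = Rσ = 3439·0.66122 = 2274 nmi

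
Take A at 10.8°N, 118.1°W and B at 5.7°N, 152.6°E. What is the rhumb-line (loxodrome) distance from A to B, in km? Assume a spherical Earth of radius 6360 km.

9823 km

Δψ = ln[tan(π/4+φ₂/2)/tan(π/4+φ₁/2)] = -0.0900;  Δφ = -0.0890 rad,  Δλ = -1.5586 rad
q = Δφ/Δψ = 0.9893
d = R·√(Δφ² + q²Δλ²) = 6360·1.54449 = 9823 km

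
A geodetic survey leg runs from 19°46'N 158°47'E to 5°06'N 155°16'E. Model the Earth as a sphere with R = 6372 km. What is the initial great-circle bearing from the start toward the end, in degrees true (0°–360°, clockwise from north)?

θ = atan2( sin Δλ·cos φ₂ ,  cos φ₁ sin φ₂ − sin φ₁ cos φ₂ cos Δλ )
  = atan2(-0.0611, -0.2526) = 193.60°

193.6°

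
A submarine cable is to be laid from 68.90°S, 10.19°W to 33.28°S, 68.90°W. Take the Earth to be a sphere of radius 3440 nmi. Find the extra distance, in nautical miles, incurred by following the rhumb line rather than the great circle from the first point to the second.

Great circle: cos σ = sin φ₁ sin φ₂ + cos φ₁ cos φ₂ cos Δλ,  σ = 0.8389 rad → d_gc = 2886.0 nmi
Rhumb line: Δψ = +1.0641, q = Δφ/Δψ = 0.5842, d_rh = R√(Δφ²+q²Δλ²) = 2968.9 nmi
Excess = 2968.9 − 2886.0 = 82.9 ≈ 83 nmi

83 nmi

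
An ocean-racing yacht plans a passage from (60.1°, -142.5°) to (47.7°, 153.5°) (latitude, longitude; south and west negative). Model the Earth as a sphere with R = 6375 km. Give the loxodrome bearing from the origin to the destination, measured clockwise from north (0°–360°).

Meridional parts: M(φ₁)=+1.3205, M(φ₂)=+0.9497 → ΔM = -0.3708;  Δλ = -1.1170 rad
tan C = Δλ / ΔM = +3.0125 → C = 251.64°

251.6°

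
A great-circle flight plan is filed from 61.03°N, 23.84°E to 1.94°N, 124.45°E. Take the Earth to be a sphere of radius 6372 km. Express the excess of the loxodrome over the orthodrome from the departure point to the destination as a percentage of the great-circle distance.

Great circle: σ = 1.6303 rad → d_gc = Rσ = 10388.5 km
Rhumb: Δφ = -1.0313, Δλ = +1.7560, Δψ = -1.3196, q = Δφ/Δψ = 0.7815 → d_rh = R√(Δφ²+q²Δλ²) = 10938.6 km
Excess = (10938.6 − 10388.5) / 10388.5 = 550.1 / 10388.5 = 5.30% ≈ 5.3%

5.3%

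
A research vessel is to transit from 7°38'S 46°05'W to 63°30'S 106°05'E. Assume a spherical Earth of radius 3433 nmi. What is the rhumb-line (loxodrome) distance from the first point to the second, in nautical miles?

Δψ = ln[tan(π/4+φ₂/2)/tan(π/4+φ₁/2)] = -1.3126;  Δφ = -0.9751 rad,  Δλ = +2.6558 rad
q = Δφ/Δψ = 0.7429
d = R·√(Δφ² + q²Δλ²) = 3433·2.20072 = 7555 nmi

7555 nmi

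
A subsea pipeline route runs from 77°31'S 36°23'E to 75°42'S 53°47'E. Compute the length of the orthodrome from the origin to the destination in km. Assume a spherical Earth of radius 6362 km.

cos σ = sin φ₁ sin φ₂ + cos φ₁ cos φ₂ cos Δλ
      = sin(-77.52°)sin(-75.70°) + cos(-77.52°)cos(-75.70°)cos(17.40°) = 0.9971
σ = 4.399° → d = Rσ = 6362·0.07677 = 488 km

488 km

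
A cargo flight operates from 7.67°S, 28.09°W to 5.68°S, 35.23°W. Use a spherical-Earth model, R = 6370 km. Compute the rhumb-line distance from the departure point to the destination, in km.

Δψ = ln[tan(π/4+φ₂/2)/tan(π/4+φ₁/2)] = +0.0350;  Δφ = +0.0347 rad,  Δλ = -0.1246 rad
q = Δφ/Δψ = 0.9932
d = R·√(Δφ² + q²Δλ²) = 6370·0.12855 = 819 km

819 km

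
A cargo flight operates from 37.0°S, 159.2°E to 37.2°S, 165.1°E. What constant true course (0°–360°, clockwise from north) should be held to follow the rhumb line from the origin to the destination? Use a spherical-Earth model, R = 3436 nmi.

Meridional parts: M(φ₁)=-0.6960, M(φ₂)=-0.7004 → ΔM = -0.0044;  Δλ = +0.1030 rad
tan C = Δλ / ΔM = -23.5287 → C = 92.43°

92.4°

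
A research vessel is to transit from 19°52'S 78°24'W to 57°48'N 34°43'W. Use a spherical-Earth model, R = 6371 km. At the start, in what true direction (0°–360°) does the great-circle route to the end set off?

21.7°

N = sin Δλ·cos φ₂ = +0.3680;  D = cos φ₁ sin φ₂ − sin φ₁ cos φ₂ cos Δλ = +0.9268
initial course = atan2(N, D) = 21.66°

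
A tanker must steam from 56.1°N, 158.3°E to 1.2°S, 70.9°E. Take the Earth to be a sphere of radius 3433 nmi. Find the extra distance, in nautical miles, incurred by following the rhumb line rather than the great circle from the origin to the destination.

162 nmi

Great circle: cos σ = sin φ₁ sin φ₂ + cos φ₁ cos φ₂ cos Δλ,  σ = 1.5629 rad → d_gc = 5365.4 nmi
Rhumb line: Δψ = -1.2091, q = Δφ/Δψ = 0.8271, d_rh = R√(Δφ²+q²Δλ²) = 5527.0 nmi
Excess = 5527.0 − 5365.4 = 161.6 ≈ 162 nmi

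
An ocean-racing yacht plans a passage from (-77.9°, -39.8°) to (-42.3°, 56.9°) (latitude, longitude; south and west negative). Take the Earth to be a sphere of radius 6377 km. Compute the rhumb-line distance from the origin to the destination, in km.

Δψ = ln[tan(π/4+φ₂/2)/tan(π/4+φ₁/2)] = +1.4282;  Δφ = +0.6213 rad,  Δλ = +1.6877 rad
q = Δφ/Δψ = 0.4350
d = R·√(Δφ² + q²Δλ²) = 6377·0.96186 = 6134 km

6134 km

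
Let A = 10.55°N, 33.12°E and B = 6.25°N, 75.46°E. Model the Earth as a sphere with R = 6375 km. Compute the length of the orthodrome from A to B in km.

cos σ = sin φ₁ sin φ₂ + cos φ₁ cos φ₂ cos Δλ
      = sin(10.55°)sin(6.25°) + cos(10.55°)cos(6.25°)cos(42.34°) = 0.7423
σ = 42.074° → d = Rσ = 6375·0.73433 = 4681 km

4681 km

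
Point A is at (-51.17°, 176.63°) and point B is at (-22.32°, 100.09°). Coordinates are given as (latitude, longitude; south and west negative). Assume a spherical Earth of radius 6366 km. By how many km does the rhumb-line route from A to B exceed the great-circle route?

226 km

Great circle: cos σ = sin φ₁ sin φ₂ + cos φ₁ cos φ₂ cos Δλ,  σ = 1.1253 rad → d_gc = 7164.0 km
Rhumb line: Δψ = +0.6430, q = Δφ/Δψ = 0.7830, d_rh = R√(Δφ²+q²Δλ²) = 7390.4 km
Excess = 7390.4 − 7164.0 = 226.4 ≈ 226 km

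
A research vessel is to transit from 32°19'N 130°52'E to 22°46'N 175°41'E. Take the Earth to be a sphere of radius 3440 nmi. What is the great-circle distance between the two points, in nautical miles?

cos σ = sin φ₁ sin φ₂ + cos φ₁ cos φ₂ cos Δλ
      = sin(32.32°)sin(22.77°) + cos(32.32°)cos(22.77°)cos(44.82°) = 0.7597
σ = 40.566° → d = Rσ = 3440·0.70801 = 2436 nmi

2436 nmi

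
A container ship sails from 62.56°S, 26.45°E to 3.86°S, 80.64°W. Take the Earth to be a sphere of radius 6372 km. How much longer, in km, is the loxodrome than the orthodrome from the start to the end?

Great circle: cos σ = sin φ₁ sin φ₂ + cos φ₁ cos φ₂ cos Δλ,  σ = 1.6462 rad → d_gc = 10489.8 km
Rhumb line: Δψ = +1.3426, q = Δφ/Δψ = 0.7631, d_rh = R√(Δφ²+q²Δλ²) = 11189.8 km
Excess = 11189.8 − 10489.8 = 700.0 ≈ 700 km

700 km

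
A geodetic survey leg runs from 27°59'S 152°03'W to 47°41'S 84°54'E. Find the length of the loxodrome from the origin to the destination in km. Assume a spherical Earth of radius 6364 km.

Δψ = ln[tan(π/4+φ₂/2)/tan(π/4+φ₁/2)] = -0.4402;  Δφ = -0.3438 rad,  Δλ = -2.1476 rad
q = Δφ/Δψ = 0.7811
d = R·√(Δφ² + q²Δλ²) = 6364·1.71245 = 10898 km

10898 km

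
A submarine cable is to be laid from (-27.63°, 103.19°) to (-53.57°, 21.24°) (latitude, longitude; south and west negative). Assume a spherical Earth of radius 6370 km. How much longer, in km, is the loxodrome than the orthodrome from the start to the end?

Great circle: cos σ = sin φ₁ sin φ₂ + cos φ₁ cos φ₂ cos Δλ,  σ = 1.1076 rad → d_gc = 7055.4 km
Rhumb line: Δψ = -0.6094, q = Δφ/Δψ = 0.7429, d_rh = R√(Δφ²+q²Δλ²) = 7357.7 km
Excess = 7357.7 − 7055.4 = 302.3 ≈ 302 km

302 km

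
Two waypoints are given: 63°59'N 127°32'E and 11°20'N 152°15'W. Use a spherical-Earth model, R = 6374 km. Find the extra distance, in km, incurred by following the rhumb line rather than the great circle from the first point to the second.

Great circle: cos σ = sin φ₁ sin φ₂ + cos φ₁ cos φ₂ cos Δλ,  σ = 1.3184 rad → d_gc = 8403.76 km
Rhumb line: Δψ = -1.2661, q = Δφ/Δψ = 0.7258, d_rh = R√(Δφ²+q²Δλ²) = 8732.30 km
Excess = 8732.30 − 8403.76 = 328.54 ≈ 329 km

329 km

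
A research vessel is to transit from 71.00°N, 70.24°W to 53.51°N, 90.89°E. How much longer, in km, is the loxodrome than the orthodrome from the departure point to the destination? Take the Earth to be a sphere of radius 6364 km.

2206 km

Great circle: cos σ = sin φ₁ sin φ₂ + cos φ₁ cos φ₂ cos Δλ,  σ = 0.9558 rad → d_gc = 6082.7 km
Rhumb line: Δψ = -0.6780, q = Δφ/Δψ = 0.4502, d_rh = R√(Δφ²+q²Δλ²) = 8288.8 km
Excess = 8288.8 − 6082.7 = 2206.1 ≈ 2206 km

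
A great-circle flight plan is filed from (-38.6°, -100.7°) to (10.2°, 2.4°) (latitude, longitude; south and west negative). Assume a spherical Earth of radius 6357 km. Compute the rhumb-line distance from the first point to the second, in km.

11994 km

Δψ = ln[tan(π/4+φ₂/2)/tan(π/4+φ₁/2)] = +0.9103;  Δφ = +0.8517 rad,  Δλ = +1.7994 rad
q = Δφ/Δψ = 0.9356
d = R·√(Δφ² + q²Δλ²) = 6357·1.88681 = 11994 km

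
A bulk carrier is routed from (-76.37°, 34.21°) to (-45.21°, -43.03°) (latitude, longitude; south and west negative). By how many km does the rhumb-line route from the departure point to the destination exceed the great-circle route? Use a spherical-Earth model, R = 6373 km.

Great circle: cos σ = sin φ₁ sin φ₂ + cos φ₁ cos φ₂ cos Δλ,  σ = 0.7578 rad → d_gc = 4829.2 km
Rhumb line: Δψ = +1.2378, q = Δφ/Δψ = 0.4394, d_rh = R√(Δφ²+q²Δλ²) = 5124.6 km
Excess = 5124.6 − 4829.2 = 295.4 ≈ 295 km

295 km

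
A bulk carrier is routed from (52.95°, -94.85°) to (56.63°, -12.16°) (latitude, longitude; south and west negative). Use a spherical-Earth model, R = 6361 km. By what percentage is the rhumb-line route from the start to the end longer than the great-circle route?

6.5%

Great circle: σ = 0.7831 rad → d_gc = Rσ = 4981.6 km
Rhumb: Δφ = +0.0642, Δλ = +1.4432, Δψ = +0.1115, q = Δφ/Δψ = 0.5761 → d_rh = R√(Δφ²+q²Δλ²) = 5304.3 km
Excess = (5304.3 − 4981.6) / 4981.6 = 322.7 / 4981.6 = 6.48% ≈ 6.5%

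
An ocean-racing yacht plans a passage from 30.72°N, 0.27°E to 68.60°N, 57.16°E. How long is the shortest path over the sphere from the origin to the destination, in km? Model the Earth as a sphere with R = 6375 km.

cos σ = sin φ₁ sin φ₂ + cos φ₁ cos φ₂ cos Δλ
      = sin(30.72°)sin(68.60°) + cos(30.72°)cos(68.60°)cos(56.89°) = 0.6470
σ = 49.687° → d = Rσ = 6375·0.86720 = 5528 km

5528 km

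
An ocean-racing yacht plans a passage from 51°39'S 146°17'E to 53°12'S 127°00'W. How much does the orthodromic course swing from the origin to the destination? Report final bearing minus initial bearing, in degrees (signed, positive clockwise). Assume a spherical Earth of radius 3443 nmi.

At departure: θ₁ = atan2(sin Δλ cos φ₂, cos φ₁ sin φ₂ − sin φ₁ cos φ₂ cos Δλ) = 128.16°
At arrival: θ₂ = atan2(sin Δλ cos φ₁, −cos φ₂ sin φ₁ + sin φ₂ cos φ₁ cos Δλ) = 54.53°
Δθ = θ₂ − θ₁ = -73.6°

-73.6°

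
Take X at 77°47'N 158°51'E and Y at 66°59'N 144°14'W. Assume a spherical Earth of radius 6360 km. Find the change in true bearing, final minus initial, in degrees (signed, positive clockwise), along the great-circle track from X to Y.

+54.8°

At departure: θ₁ = atan2(sin Δλ cos φ₂, cos φ₁ sin φ₂ − sin φ₁ cos φ₂ cos Δλ) = 92.42°
At arrival: θ₂ = atan2(sin Δλ cos φ₁, −cos φ₂ sin φ₁ + sin φ₂ cos φ₁ cos Δλ) = 147.27°
Δθ = θ₂ − θ₁ = +54.8°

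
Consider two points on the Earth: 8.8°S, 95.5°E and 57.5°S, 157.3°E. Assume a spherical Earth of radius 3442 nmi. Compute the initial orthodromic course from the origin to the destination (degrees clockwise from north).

θ = atan2( sin Δλ·cos φ₂ ,  cos φ₁ sin φ₂ − sin φ₁ cos φ₂ cos Δλ )
  = atan2(+0.4735, -0.7946) = 149.21°

149.2°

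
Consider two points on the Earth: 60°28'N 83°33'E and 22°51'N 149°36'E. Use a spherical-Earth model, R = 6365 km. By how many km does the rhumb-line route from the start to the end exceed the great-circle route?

183 km

Great circle: cos σ = sin φ₁ sin φ₂ + cos φ₁ cos φ₂ cos Δλ,  σ = 1.0213 rad → d_gc = 6500.5 km
Rhumb line: Δψ = -0.9235, q = Δφ/Δψ = 0.7109, d_rh = R√(Δφ²+q²Δλ²) = 6683.6 km
Excess = 6683.6 − 6500.5 = 183.1 ≈ 183 km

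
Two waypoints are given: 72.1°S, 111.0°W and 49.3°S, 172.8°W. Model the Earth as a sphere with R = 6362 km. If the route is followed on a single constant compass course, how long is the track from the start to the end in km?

4071 km

Δψ = ln[tan(π/4+φ₂/2)/tan(π/4+φ₁/2)] = +0.8566;  Δφ = +0.3979 rad,  Δλ = -1.0786 rad
q = Δφ/Δψ = 0.4646
d = R·√(Δφ² + q²Δλ²) = 6362·0.63987 = 4071 km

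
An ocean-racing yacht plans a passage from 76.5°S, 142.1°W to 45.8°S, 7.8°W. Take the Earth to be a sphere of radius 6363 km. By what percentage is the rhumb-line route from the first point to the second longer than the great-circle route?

Great circle: σ = 0.9478 rad → d_gc = Rσ = 6031.1 km
Rhumb: Δφ = +0.5358, Δλ = +2.3440, Δψ = +1.2328, q = Δφ/Δψ = 0.4346 → d_rh = R√(Δφ²+q²Δλ²) = 7324.4 km
Excess = (7324.4 − 6031.1) / 6031.1 = 1293.3 / 6031.1 = 21.44% ≈ 21.4%

21.4%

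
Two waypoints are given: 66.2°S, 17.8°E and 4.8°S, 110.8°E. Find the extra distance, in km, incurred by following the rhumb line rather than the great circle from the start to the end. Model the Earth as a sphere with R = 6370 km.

Great circle: cos σ = sin φ₁ sin φ₂ + cos φ₁ cos φ₂ cos Δλ,  σ = 1.5153 rad → d_gc = 9652.15 km
Rhumb line: Δψ = +1.4733, q = Δφ/Δψ = 0.7274, d_rh = R√(Δφ²+q²Δλ²) = 10156.72 km
Excess = 10156.72 − 9652.15 = 504.57 ≈ 505 km

505 km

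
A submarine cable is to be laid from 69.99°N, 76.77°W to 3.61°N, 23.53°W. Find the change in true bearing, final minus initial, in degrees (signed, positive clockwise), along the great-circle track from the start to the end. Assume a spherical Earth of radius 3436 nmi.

+39.5°

Initial bearing θ₁ = atan2(sin Δλ cos φ₂, cos φ₁ sin φ₂ − sin φ₁ cos φ₂ cos Δλ) = 124.02°
Final bearing θ₂ = (initial bearing from the destination back to the start) + 180° = 163.49°
Δθ = θ₂ − θ₁ = +39.5°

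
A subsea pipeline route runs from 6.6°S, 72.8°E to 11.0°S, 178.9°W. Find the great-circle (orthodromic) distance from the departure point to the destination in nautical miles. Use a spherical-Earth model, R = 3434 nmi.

cos σ = sin φ₁ sin φ₂ + cos φ₁ cos φ₂ cos Δλ
      = sin(-6.60°)sin(-11.00°) + cos(-6.60°)cos(-11.00°)cos(108.30°) = -0.2842
σ = 106.514° → d = Rσ = 3434·1.85902 = 6384 nmi

6384 nmi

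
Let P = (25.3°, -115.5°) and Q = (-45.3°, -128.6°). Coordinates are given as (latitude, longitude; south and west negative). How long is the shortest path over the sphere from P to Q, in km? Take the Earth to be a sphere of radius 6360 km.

cos σ = sin φ₁ sin φ₂ + cos φ₁ cos φ₂ cos Δλ
      = sin(25.30°)sin(-45.30°) + cos(25.30°)cos(-45.30°)cos(-13.10°) = 0.3156
σ = 71.602° → d = Rσ = 6360·1.24970 = 7948 km

7948 km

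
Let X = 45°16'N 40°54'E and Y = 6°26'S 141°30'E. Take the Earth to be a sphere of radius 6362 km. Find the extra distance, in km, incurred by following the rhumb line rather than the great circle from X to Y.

Great circle: cos σ = sin φ₁ sin φ₂ + cos φ₁ cos φ₂ cos Δλ,  σ = 1.7806 rad → d_gc = 11328.0 km
Rhumb line: Δψ = -1.0005, q = Δφ/Δψ = 0.9019, d_rh = R√(Δφ²+q²Δλ²) = 11595.3 km
Excess = 11595.3 − 11328.0 = 267.3 ≈ 267 km

267 km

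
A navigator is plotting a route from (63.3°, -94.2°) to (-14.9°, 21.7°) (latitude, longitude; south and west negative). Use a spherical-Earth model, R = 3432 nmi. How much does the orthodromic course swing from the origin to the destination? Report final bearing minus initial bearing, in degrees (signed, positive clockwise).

At departure: θ₁ = atan2(sin Δλ cos φ₂, cos φ₁ sin φ₂ − sin φ₁ cos φ₂ cos Δλ) = 73.25°
At arrival: θ₂ = atan2(sin Δλ cos φ₁, −cos φ₂ sin φ₁ + sin φ₂ cos φ₁ cos Δλ) = 153.56°
Δθ = θ₂ − θ₁ = +80.3°

+80.3°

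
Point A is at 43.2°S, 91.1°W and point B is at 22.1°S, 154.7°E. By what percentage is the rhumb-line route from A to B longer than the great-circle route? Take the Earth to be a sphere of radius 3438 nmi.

7.0%

Great circle: σ = 1.5901 rad → d_gc = Rσ = 5466.8 nmi
Rhumb: Δφ = +0.3683, Δλ = -1.9932, Δψ = +0.4420, q = Δφ/Δψ = 0.8332 → d_rh = R√(Δφ²+q²Δλ²) = 5848.5 nmi
Excess = (5848.5 − 5466.8) / 5466.8 = 381.7 / 5466.8 = 6.98% ≈ 7.0%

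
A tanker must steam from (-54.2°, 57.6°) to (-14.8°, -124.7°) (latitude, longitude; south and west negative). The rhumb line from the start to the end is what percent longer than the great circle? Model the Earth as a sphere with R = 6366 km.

Great circle: σ = 1.9368 rad → d_gc = Rσ = 12329.8 km
Rhumb: Δφ = +0.6877, Δλ = +3.1015, Δψ = +0.8689, q = Δφ/Δψ = 0.7914 → d_rh = R√(Δφ²+q²Δλ²) = 16227.2 km
Excess = (16227.2 − 12329.8) / 12329.8 = 3897.4 / 12329.8 = 31.61% ≈ 31.6%

31.6%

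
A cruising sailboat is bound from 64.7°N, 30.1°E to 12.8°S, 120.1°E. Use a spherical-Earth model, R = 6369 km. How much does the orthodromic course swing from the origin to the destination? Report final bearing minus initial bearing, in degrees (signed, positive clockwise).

Initial bearing θ₁ = atan2(sin Δλ cos φ₂, cos φ₁ sin φ₂ − sin φ₁ cos φ₂ cos Δλ) = 95.55°
Final bearing θ₂ = (initial bearing from the destination back to the start) + 180° = 154.14°
Δθ = θ₂ − θ₁ = +58.6°

+58.6°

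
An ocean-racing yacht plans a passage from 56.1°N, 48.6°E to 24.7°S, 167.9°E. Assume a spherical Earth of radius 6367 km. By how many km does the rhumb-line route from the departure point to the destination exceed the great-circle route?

Great circle: cos σ = sin φ₁ sin φ₂ + cos φ₁ cos φ₂ cos Δλ,  σ = 2.2078 rad → d_gc = 14057.2 km
Rhumb line: Δψ = -1.6333, q = Δφ/Δψ = 0.8634, d_rh = R√(Δφ²+q²Δλ²) = 14548.1 km
Excess = 14548.1 − 14057.2 = 490.9 ≈ 491 km

491 km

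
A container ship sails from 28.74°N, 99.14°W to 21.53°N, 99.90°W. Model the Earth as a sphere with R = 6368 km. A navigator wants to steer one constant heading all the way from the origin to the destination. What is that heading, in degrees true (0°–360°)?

185.4°

Meridional parts: M(φ₁)=+0.5241, M(φ₂)=+0.3849 → ΔM = -0.1391;  Δλ = -0.0133 rad
tan C = Δλ / ΔM = +0.0953 → C = 185.45°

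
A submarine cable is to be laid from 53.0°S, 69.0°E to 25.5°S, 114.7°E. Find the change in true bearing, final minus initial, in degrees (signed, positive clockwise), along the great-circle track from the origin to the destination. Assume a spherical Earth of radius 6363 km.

Initial bearing θ₁ = atan2(sin Δλ cos φ₂, cos φ₁ sin φ₂ − sin φ₁ cos φ₂ cos Δλ) = 69.28°
Final bearing θ₂ = (initial bearing from the destination back to the start) + 180° = 38.58°
Δθ = θ₂ − θ₁ = -30.7°

-30.7°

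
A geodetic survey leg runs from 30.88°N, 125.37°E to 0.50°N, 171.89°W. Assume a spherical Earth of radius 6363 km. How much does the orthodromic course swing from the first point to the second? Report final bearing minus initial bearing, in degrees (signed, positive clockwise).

Initial bearing θ₁ = atan2(sin Δλ cos φ₂, cos φ₁ sin φ₂ − sin φ₁ cos φ₂ cos Δλ) = 104.36°
Final bearing θ₂ = (initial bearing from the destination back to the start) + 180° = 123.75°
Δθ = θ₂ − θ₁ = +19.4°

+19.4°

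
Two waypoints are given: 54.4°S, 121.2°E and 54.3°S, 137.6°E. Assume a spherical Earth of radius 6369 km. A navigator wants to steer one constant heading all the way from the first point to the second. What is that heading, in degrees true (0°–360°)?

89.4°

Δψ = ln[tan(π/4+φ₂/2)/tan(π/4+φ₁/2)] = +0.0030
Δλ = +0.2862 rad (taken the short way round)
course = atan2(Δλ, Δψ) = 89.40°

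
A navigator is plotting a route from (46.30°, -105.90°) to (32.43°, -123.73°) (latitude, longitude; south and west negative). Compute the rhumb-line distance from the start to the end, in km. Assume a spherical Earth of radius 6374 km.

Δψ = ln[tan(π/4+φ₂/2)/tan(π/4+φ₁/2)] = -0.3149;  Δφ = -0.2421 rad,  Δλ = -0.3112 rad
q = Δφ/Δψ = 0.7687
d = R·√(Δφ² + q²Δλ²) = 6374·0.34032 = 2169 km

2169 km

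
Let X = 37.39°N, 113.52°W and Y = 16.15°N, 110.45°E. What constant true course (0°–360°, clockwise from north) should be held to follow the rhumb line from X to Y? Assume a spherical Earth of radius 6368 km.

Δψ = ln[tan(π/4+φ₂/2)/tan(π/4+φ₁/2)] = -0.4189
Δλ = -2.3742 rad (taken the short way round)
course = atan2(Δλ, Δψ) = 259.99°

260.0°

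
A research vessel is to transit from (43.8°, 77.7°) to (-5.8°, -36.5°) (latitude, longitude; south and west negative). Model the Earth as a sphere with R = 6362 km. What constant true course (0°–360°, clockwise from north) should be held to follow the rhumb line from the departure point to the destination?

Δψ = ln[tan(π/4+φ₂/2)/tan(π/4+φ₁/2)] = -0.9535
Δλ = -1.9932 rad (taken the short way round)
course = atan2(Δλ, Δψ) = 244.44°

244.4°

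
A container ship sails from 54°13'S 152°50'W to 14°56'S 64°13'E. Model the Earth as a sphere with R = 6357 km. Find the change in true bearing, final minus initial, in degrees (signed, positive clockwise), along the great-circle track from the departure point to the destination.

At departure: θ₁ = atan2(sin Δλ cos φ₂, cos φ₁ sin φ₂ − sin φ₁ cos φ₂ cos Δλ) = 216.87°
At arrival: θ₂ = atan2(sin Δλ cos φ₁, −cos φ₂ sin φ₁ + sin φ₂ cos φ₁ cos Δλ) = 338.71°
Δθ = θ₂ − θ₁ = +121.8°

+121.8°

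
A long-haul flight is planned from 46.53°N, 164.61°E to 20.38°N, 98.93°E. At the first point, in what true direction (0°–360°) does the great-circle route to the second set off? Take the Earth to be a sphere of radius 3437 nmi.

θ = atan2( sin Δλ·cos φ₂ ,  cos φ₁ sin φ₂ − sin φ₁ cos φ₂ cos Δλ )
  = atan2(-0.8542, -0.0406) = 267.28°

267.3°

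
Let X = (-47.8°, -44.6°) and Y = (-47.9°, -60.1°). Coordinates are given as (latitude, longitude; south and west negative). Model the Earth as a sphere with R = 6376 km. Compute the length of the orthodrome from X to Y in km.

1156 km

Haversine: a = sin²(Δφ/2)+cos φ₁ cos φ₂ sin²(Δλ/2) = 0.00819;  σ = 2·atan2(√a,√(1−a))
σ = 10.385° → d = Rσ = 6376·0.18125 = 1156 km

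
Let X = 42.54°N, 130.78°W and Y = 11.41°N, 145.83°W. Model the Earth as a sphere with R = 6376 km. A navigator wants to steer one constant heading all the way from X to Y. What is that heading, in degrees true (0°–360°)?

Meridional parts: M(φ₁)=+0.8219, M(φ₂)=+0.2005 → ΔM = -0.6214;  Δλ = -0.2627 rad
tan C = Δλ / ΔM = +0.4227 → C = 202.91°

202.9°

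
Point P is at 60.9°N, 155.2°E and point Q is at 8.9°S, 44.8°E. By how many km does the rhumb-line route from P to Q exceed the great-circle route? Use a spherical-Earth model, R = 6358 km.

Great circle: cos σ = sin φ₁ sin φ₂ + cos φ₁ cos φ₂ cos Δλ,  σ = 1.8783 rad → d_gc = 11942.1 km
Rhumb line: Δψ = -1.5048, q = Δφ/Δψ = 0.8096, d_rh = R√(Δφ²+q²Δλ²) = 12584.2 km
Excess = 12584.2 − 11942.1 = 642.1 ≈ 642 km

642 km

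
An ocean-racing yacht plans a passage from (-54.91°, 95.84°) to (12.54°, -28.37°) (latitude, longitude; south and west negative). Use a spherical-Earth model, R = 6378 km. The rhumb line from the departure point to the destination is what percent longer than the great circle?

Great circle: σ = 2.0865 rad → d_gc = Rσ = 13307.7 km
Rhumb: Δφ = +1.1772, Δλ = -2.1679, Δψ = +1.3721, q = Δφ/Δψ = 0.8580 → d_rh = R√(Δφ²+q²Δλ²) = 14039.2 km
Excess = (14039.2 − 13307.7) / 13307.7 = 731.5 / 13307.7 = 5.50% ≈ 5.5%

5.5%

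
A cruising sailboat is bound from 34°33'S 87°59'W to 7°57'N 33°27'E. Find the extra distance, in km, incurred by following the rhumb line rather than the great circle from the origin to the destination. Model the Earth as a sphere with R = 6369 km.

Great circle: cos σ = sin φ₁ sin φ₂ + cos φ₁ cos φ₂ cos Δλ,  σ = 2.0988 rad → d_gc = 13367.5 km
Rhumb line: Δψ = +0.7825, q = Δφ/Δψ = 0.9480, d_rh = R√(Δφ²+q²Δλ²) = 13640.5 km
Excess = 13640.5 − 13367.5 = 273.0 ≈ 273 km

273 km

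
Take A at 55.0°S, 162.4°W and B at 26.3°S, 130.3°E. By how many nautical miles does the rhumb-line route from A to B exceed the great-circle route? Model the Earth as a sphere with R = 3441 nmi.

93 nmi

Great circle: cos σ = sin φ₁ sin φ₂ + cos φ₁ cos φ₂ cos Δλ,  σ = 0.9747 rad → d_gc = 3354.1 nmi
Rhumb line: Δψ = +0.6782, q = Δφ/Δψ = 0.7386, d_rh = R√(Δφ²+q²Δλ²) = 3447.1 nmi
Excess = 3447.1 − 3354.1 = 93.0 ≈ 93 nmi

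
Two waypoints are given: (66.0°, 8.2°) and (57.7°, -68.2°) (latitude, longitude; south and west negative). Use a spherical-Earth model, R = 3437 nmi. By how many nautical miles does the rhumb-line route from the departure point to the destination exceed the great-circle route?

Great circle: cos σ = sin φ₁ sin φ₂ + cos φ₁ cos φ₂ cos Δλ,  σ = 0.6036 rad → d_gc = 2074.6 nmi
Rhumb line: Δψ = -0.3092, q = Δφ/Δψ = 0.4685, d_rh = R√(Δφ²+q²Δλ²) = 2204.0 nmi
Excess = 2204.0 − 2074.6 = 129.4 ≈ 129 nmi

129 nmi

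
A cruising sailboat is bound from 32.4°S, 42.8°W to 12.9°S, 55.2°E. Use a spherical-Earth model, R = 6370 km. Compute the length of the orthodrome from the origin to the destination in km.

cos σ = sin φ₁ sin φ₂ + cos φ₁ cos φ₂ cos Δλ
      = sin(-32.40°)sin(-12.90°) + cos(-32.40°)cos(-12.90°)cos(98.00°) = 0.0051
σ = 89.709° → d = Rσ = 6370·1.56571 = 9974 km

9974 km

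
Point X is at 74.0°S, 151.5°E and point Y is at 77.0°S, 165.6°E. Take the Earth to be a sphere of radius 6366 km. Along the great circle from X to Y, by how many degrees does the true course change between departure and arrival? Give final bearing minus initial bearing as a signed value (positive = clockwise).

-13.7°

At departure: θ₁ = atan2(sin Δλ cos φ₂, cos φ₁ sin φ₂ − sin φ₁ cos φ₂ cos Δλ) = 137.04°
At arrival: θ₂ = atan2(sin Δλ cos φ₁, −cos φ₂ sin φ₁ + sin φ₂ cos φ₁ cos Δλ) = 123.38°
Δθ = θ₂ − θ₁ = -13.7°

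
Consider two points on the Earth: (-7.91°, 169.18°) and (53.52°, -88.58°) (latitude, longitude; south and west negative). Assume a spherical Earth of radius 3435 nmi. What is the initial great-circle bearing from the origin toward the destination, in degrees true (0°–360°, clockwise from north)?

N = sin Δλ·cos φ₂ = +0.5810;  D = cos φ₁ sin φ₂ − sin φ₁ cos φ₂ cos Δλ = +0.7791
initial course = atan2(N, D) = 36.72°

36.7°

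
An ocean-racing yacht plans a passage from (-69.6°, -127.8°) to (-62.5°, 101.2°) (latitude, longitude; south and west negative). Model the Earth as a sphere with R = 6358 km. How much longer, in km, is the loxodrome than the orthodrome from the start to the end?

Great circle: cos σ = sin φ₁ sin φ₂ + cos φ₁ cos φ₂ cos Δλ,  σ = 0.7586 rad → d_gc = 4823.3 km
Rhumb line: Δψ = +0.3075, q = Δφ/Δψ = 0.4030, d_rh = R√(Δφ²+q²Δλ²) = 5911.5 km
Excess = 5911.5 − 4823.3 = 1088.2 ≈ 1088 km

1088 km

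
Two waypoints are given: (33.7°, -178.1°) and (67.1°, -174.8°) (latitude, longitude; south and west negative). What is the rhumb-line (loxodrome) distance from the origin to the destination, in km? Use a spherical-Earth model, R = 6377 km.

Rhumb course C = atan2(Δλ, Δψ) with Δψ = ln[tan(π/4+φ₂/2)/tan(π/4+φ₁/2)] = +0.9714, Δλ = +0.0576 → C = 3.39°
d = R·|Δφ| / |cos C| = 6377·0.58294 / 0.99825 = 3724 km

3724 km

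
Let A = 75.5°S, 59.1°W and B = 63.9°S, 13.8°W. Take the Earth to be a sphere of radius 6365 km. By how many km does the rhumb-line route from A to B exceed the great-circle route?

48 km

Great circle: cos σ = sin φ₁ sin φ₂ + cos φ₁ cos φ₂ cos Δλ,  σ = 0.3273 rad → d_gc = 2083.5 km
Rhumb line: Δψ = +0.5999, q = Δφ/Δψ = 0.3375, d_rh = R√(Δφ²+q²Δλ²) = 2131.8 km
Excess = 2131.8 − 2083.5 = 48.3 ≈ 48 km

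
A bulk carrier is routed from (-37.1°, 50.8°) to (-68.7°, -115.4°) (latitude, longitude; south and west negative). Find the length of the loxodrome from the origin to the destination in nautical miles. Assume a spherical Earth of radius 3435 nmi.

Δψ = ln[tan(π/4+φ₂/2)/tan(π/4+φ₁/2)] = -0.9729;  Δφ = -0.5515 rad,  Δλ = -2.9007 rad
q = Δφ/Δψ = 0.5669
d = R·√(Δφ² + q²Δλ²) = 3435·1.73444 = 5958 nmi

5958 nmi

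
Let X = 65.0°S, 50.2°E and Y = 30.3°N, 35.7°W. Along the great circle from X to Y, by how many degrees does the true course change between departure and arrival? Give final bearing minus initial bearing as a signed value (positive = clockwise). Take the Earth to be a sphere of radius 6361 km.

At departure: θ₁ = atan2(sin Δλ cos φ₂, cos φ₁ sin φ₂ − sin φ₁ cos φ₂ cos Δλ) = 287.36°
At arrival: θ₂ = atan2(sin Δλ cos φ₁, −cos φ₂ sin φ₁ + sin φ₂ cos φ₁ cos Δλ) = 332.15°
Δθ = θ₂ − θ₁ = +44.8°

+44.8°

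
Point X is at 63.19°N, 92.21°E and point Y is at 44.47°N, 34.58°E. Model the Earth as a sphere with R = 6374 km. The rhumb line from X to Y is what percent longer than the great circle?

Great circle: σ = 0.6476 rad → d_gc = Rσ = 4127.6 km
Rhumb: Δφ = -0.3267, Δλ = -1.0058, Δψ = -0.5658, q = Δφ/Δψ = 0.5775 → d_rh = R√(Δφ²+q²Δλ²) = 4247.9 km
Excess = (4247.9 − 4127.6) / 4127.6 = 120.3 / 4127.6 = 2.91% ≈ 2.9%

2.9%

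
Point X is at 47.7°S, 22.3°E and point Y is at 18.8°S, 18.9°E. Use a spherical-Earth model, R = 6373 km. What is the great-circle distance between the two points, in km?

cos σ = sin φ₁ sin φ₂ + cos φ₁ cos φ₂ cos Δλ
      = sin(-47.70°)sin(-18.80°) + cos(-47.70°)cos(-18.80°)cos(-3.40°) = 0.8743
σ = 29.033° → d = Rσ = 6373·0.50672 = 3229 km

3229 km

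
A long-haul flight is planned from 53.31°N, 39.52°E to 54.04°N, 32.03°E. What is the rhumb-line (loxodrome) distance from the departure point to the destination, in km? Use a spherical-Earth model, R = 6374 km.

500 km

Rhumb course C = atan2(Δλ, Δψ) with Δψ = ln[tan(π/4+φ₂/2)/tan(π/4+φ₁/2)] = +0.0215, Δλ = -0.1307 → C = 279.34°
d = R·|Δφ| / |cos C| = 6374·0.01274 / 0.16235 = 500 km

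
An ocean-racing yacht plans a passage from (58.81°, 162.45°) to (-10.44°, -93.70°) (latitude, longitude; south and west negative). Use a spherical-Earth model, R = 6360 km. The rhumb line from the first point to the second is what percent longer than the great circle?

4.1%

Great circle: σ = 1.8514 rad → d_gc = Rσ = 11774.9 km
Rhumb: Δφ = -1.2086, Δλ = +1.8125, Δψ = -1.4594, q = Δφ/Δψ = 0.8282 → d_rh = R√(Δφ²+q²Δλ²) = 12257.1 km
Excess = (12257.1 − 11774.9) / 11774.9 = 482.2 / 11774.9 = 4.10% ≈ 4.1%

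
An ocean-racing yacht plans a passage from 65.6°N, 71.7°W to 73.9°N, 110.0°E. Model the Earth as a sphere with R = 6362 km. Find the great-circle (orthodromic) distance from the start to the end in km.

Haversine: a = sin²(Δφ/2)+cos φ₁ cos φ₂ sin²(Δλ/2) = 0.11977;  σ = 2·atan2(√a,√(1−a))
σ = 40.496° → d = Rσ = 6362·0.70678 = 4497 km

4497 km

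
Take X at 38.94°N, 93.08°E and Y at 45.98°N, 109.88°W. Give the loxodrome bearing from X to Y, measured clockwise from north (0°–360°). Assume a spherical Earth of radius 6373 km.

Δψ = ln[tan(π/4+φ₂/2)/tan(π/4+φ₁/2)] = +0.1668
Δλ = +2.7409 rad (taken the short way round)
course = atan2(Δλ, Δψ) = 86.52°

86.5°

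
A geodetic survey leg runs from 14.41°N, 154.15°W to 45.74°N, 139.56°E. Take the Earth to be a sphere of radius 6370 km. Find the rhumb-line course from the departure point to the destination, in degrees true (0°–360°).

299.2°

Δψ = ln[tan(π/4+φ₂/2)/tan(π/4+φ₁/2)] = +0.6456
Δλ = -1.1570 rad (taken the short way round)
course = atan2(Δλ, Δψ) = 299.16°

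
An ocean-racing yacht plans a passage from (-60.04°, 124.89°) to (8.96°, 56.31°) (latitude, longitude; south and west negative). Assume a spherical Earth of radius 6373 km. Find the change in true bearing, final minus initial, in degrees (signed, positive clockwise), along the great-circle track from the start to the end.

Initial bearing θ₁ = atan2(sin Δλ cos φ₂, cos φ₁ sin φ₂ − sin φ₁ cos φ₂ cos Δλ) = 293.00°
Final bearing θ₂ = (initial bearing from the destination back to the start) + 180° = 332.27°
Δθ = θ₂ − θ₁ = +39.3°

+39.3°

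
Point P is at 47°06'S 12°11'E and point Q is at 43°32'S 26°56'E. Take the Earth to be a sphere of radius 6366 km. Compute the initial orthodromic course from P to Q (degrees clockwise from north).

76.4°

θ = atan2( sin Δλ·cos φ₂ ,  cos φ₁ sin φ₂ − sin φ₁ cos φ₂ cos Δλ )
  = atan2(+0.1846, +0.0447) = 76.38°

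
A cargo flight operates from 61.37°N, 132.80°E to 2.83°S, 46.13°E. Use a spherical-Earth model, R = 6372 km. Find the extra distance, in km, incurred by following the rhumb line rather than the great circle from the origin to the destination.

343 km

Great circle: cos σ = sin φ₁ sin φ₂ + cos φ₁ cos φ₂ cos Δλ,  σ = 1.5863 rad → d_gc = 10108.1 km
Rhumb line: Δψ = -1.4152, q = Δφ/Δψ = 0.7918, d_rh = R√(Δφ²+q²Δλ²) = 10450.7 km
Excess = 10450.7 − 10108.1 = 342.6 ≈ 343 km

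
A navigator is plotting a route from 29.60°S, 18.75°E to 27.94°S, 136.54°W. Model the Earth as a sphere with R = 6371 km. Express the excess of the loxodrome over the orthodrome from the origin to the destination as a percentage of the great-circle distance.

15.6%

Great circle: σ = 2.0560 rad → d_gc = Rσ = 13098.7 km
Rhumb: Δφ = +0.0290, Δλ = -2.7103, Δψ = +0.0331, q = Δφ/Δψ = 0.8765 → d_rh = R√(Δφ²+q²Δλ²) = 15136.2 km
Excess = (15136.2 − 13098.7) / 13098.7 = 2037.5 / 13098.7 = 15.555% ≈ 15.6%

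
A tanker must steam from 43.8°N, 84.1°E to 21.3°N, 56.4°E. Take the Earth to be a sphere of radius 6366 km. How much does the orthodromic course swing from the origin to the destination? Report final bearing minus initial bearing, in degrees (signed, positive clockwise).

Initial bearing θ₁ = atan2(sin Δλ cos φ₂, cos φ₁ sin φ₂ − sin φ₁ cos φ₂ cos Δλ) = 234.51°
Final bearing θ₂ = (initial bearing from the destination back to the start) + 180° = 219.11°
Δθ = θ₂ − θ₁ = -15.4°

-15.4°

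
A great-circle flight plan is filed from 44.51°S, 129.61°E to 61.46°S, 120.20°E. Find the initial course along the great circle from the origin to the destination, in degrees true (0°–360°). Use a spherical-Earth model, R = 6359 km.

194.8°

N = sin Δλ·cos φ₂ = -0.0781;  D = cos φ₁ sin φ₂ − sin φ₁ cos φ₂ cos Δλ = -0.2960
initial course = atan2(N, D) = 194.78°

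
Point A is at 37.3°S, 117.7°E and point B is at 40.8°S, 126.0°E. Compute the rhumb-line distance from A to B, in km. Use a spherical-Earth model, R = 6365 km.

Rhumb course C = atan2(Δλ, Δψ) with Δψ = ln[tan(π/4+φ₂/2)/tan(π/4+φ₁/2)] = -0.0787, Δλ = +0.1449 → C = 118.51°
d = R·|Δφ| / |cos C| = 6365·0.06109 / 0.47732 = 815 km

815 km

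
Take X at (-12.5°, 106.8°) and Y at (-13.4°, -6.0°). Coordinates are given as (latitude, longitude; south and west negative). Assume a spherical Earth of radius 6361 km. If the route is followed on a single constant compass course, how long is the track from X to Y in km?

12205 km

Δψ = ln[tan(π/4+φ₂/2)/tan(π/4+φ₁/2)] = -0.0161;  Δφ = -0.0157 rad,  Δλ = -1.9687 rad
q = Δφ/Δψ = 0.9746
d = R·√(Δφ² + q²Δλ²) = 6361·1.91870 = 12205 km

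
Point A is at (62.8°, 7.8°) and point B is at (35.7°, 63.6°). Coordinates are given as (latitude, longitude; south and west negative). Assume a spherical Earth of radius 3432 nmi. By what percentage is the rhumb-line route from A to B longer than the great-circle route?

2.4%

Great circle: σ = 0.7559 rad → d_gc = Rσ = 2594.2 nmi
Rhumb: Δφ = -0.4730, Δλ = +0.9739, Δψ = -0.7513, q = Δφ/Δψ = 0.6295 → d_rh = R√(Δφ²+q²Δλ²) = 2657.6 nmi
Excess = (2657.6 − 2594.2) / 2594.2 = 63.4 / 2594.2 = 2.44% ≈ 2.4%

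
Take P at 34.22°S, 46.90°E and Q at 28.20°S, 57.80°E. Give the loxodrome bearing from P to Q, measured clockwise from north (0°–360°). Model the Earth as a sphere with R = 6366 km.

Meridional parts: M(φ₁)=-0.6363, M(φ₂)=-0.5133 → ΔM = +0.1229;  Δλ = +0.1902 rad
tan C = Δλ / ΔM = +1.5473 → C = 57.13°

57.1°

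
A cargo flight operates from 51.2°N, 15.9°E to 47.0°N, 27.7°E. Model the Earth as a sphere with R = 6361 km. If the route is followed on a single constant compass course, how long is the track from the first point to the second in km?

976 km

Rhumb course C = atan2(Δλ, Δψ) with Δψ = ln[tan(π/4+φ₂/2)/tan(π/4+φ₁/2)] = -0.1121, Δλ = +0.2059 → C = 118.55°
d = R·|Δφ| / |cos C| = 6361·0.07330 / 0.47791 = 976 km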